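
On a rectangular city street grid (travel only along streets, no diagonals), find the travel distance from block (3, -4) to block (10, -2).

Σ|x_i - y_i| = |3 - 10| + |-4 - (-2)| = 7 + 2 = 9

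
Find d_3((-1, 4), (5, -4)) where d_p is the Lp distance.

(Σ|x_i - y_i|^3)^(1/3) = (|-1 - 5|^3 + |4 - (-4)|^3)^(1/3)
= (6^3 + 8^3)^(1/3) = (216 + 512)^(1/3) = (728)^(1/3) ≈ 8.9959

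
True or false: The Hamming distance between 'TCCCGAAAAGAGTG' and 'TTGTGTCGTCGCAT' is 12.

Differing positions: 2, 3, 4, 6, 7, 8, 9, 10, 11, 12, 13, 14. Hamming distance = 12, so the claim is true.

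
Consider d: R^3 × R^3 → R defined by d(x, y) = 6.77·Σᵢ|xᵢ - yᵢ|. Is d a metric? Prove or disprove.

Yes. The L1 (Manhattan) norm induces a metric on R^3, and multiplying a metric by a positive constant 6.77 > 0 preserves all four axioms: non-negativity (6.77·||x-y|| ≥ 0), identity (6.77·||x-y|| = 0 ⟺ ||x-y|| = 0 ⟺ x = y), symmetry (||x-y|| = ||y-x||), and the triangle inequality (6.77·||x-z|| ≤ 6.77·||x-y|| + 6.77·||y-z||). So d is a metric.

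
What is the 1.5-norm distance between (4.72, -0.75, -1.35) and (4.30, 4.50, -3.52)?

(Σ|x_i - y_i|^1.5)^(1/1.5) = (|4.72 - 4.3|^1.5 + |-0.75 - 4.5|^1.5 + |-1.35 - (-3.52)|^1.5)^(1/1.5)
= (0.42^1.5 + 5.25^1.5 + 2.17^1.5)^(1/1.5) ≈ (0.2722 + 12.0293 + 3.1966)^(1/1.5) = (15.4981)^(1/1.5) ≈ 6.2161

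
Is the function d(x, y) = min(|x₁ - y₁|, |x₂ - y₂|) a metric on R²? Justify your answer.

No. d fails identity of indiscernibles: take x = (4, 0) and y = (4, 2). Then d(x,y) = min(|4 - 4|, |0 - 2|) = min(0, 2) = 0, yet x ≠ y.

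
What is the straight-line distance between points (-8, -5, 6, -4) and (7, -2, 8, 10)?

√(Σ(x_i - y_i)²) = √((-8 - 7)² + (-5 - (-2))² + (6 - 8)² + (-4 - 10)²)
= √((-15)² + (-3)² + (-2)² + (-14)²) = √(225 + 9 + 4 + 196) = √434 ≈ 20.8327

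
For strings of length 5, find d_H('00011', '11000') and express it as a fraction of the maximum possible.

Differing positions: 1, 2, 4, 5. Hamming distance = 4. The maximum possible Hamming distance for length-5 strings is 5, so d_H/5 = 4/5 = 0.8.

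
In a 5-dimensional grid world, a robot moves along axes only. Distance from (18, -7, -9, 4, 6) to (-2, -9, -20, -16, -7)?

Σ|x_i - y_i| = |18 - (-2)| + |-7 - (-9)| + |-9 - (-20)| + |4 - (-16)| + |6 - (-7)| = 20 + 2 + 11 + 20 + 13 = 66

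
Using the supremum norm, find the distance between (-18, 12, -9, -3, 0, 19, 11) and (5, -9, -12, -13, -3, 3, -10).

max(|x_i - y_i|) = max(|-18 - 5|, |12 - (-9)|, |-9 - (-12)|, |-3 - (-13)|, |0 - (-3)|, |19 - 3|, |11 - (-10)|) = max(23, 21, 3, 10, 3, 16, 21) = 23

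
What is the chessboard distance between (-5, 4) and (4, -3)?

max(|x_i - y_i|) = max(|-5 - 4|, |4 - (-3)|) = max(9, 7) = 9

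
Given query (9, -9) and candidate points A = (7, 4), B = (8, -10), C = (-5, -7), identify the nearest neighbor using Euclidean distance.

Distances: d(A) ≈ 13.1529, d(B) ≈ 1.4142, d(C) ≈ 14.1421. Nearest: B = (8, -10) with distance 1.4142.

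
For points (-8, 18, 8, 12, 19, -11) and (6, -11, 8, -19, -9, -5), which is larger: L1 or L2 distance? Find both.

L1 = |-8 - 6| + |18 - (-11)| + |8 - 8| + |12 - (-19)| + |19 - (-9)| + |-11 - (-5)| = 14 + 29 + 0 + 31 + 28 + 6 = 108
L2 = √(14² + 29² + 0² + 31² + 28² + 6²) = √2818 ≈ 53.0848
L1 ≥ L2 always (equality iff movement is along one axis); L1 > L2 here.
Ratio L1/L2 = 108/√2818 ≈ 2.0345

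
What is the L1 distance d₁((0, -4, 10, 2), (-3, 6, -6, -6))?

Σ|x_i - y_i| = |0 - (-3)| + |-4 - 6| + |10 - (-6)| + |2 - (-6)| = 3 + 10 + 16 + 8 = 37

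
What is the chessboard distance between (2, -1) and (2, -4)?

max(|x_i - y_i|) = max(|2 - 2|, |-1 - (-4)|) = max(0, 3) = 3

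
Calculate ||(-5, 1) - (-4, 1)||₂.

√(Σ(x_i - y_i)²) = √((-5 - (-4))² + (1 - 1)²)
= √((-1)² + 0²) = √(1 + 0) = √1 = 1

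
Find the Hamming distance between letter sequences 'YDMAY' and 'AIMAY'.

Differing positions: 1, 2. Hamming distance = 2.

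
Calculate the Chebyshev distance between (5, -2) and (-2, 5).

max(|x_i - y_i|) = max(|5 - (-2)|, |-2 - 5|) = max(7, 7) = 7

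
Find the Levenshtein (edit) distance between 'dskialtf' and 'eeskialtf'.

Let D[i][j] be the edit distance between the first i characters of 'dskialtf' and the first j characters of 'eeskialtf', with D[i][0] = i, D[0][j] = j, and D[i][j] = D[i-1][j-1] if the characters match, else 1 + min(D[i-1][j], D[i][j-1], D[i-1][j-1]). Filling the table (rows: prefixes of 'dskialtf', columns: prefixes of 'eeskialtf'):
     ε  e  e  s  k  i  a  l  t  f
  ε  0  1  2  3  4  5  6  7  8  9
  d  1  1  2  3  4  5  6  7  8  9
  s  2  2  2  2  3  4  5  6  7  8
  k  3  3  3  3  2  3  4  5  6  7
  i  4  4  4  4  3  2  3  4  5  6
  a  5  5  5  5  4  3  2  3  4  5
  l  6  6  6  6  5  4  3  2  3  4
  t  7  7  7  7  6  5  4  3  2  3
  f  8  8  8  8  7  6  5  4  3  2
The bottom-right entry gives D[8][9] = 2, so no sequence of fewer than 2 edits works. Backtracking through the table gives one optimal edit sequence (2 edits):
  dskialtf → edskialtf (ins e @1)
  edskialtf → eeskialtf (sub d→e @2)
Edit distance = 2.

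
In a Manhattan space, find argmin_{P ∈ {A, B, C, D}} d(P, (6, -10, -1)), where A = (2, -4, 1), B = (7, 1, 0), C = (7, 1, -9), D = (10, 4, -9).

Distances: d(A) = 12, d(B) = 13, d(C) = 20, d(D) = 26. Nearest: A = (2, -4, 1) with distance 12.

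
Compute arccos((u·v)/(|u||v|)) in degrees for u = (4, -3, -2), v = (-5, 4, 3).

With u = (4, -3, -2), v = (-5, 4, 3):
u·v = 4·(-5) + (-3)·4 + (-2)·3 = (-20) + (-12) + (-6) = -38.
|u| = √(4² + (-3)² + (-2)²) = √29, |v| = √((-5)² + 4² + 3²) = √50, so |u||v| = √(29·50) = √1450.
cos θ = (u·v)/(|u||v|) = -38/√1450 ≈ -0.997929
θ = arccos(-0.997929) ≈ 176.31°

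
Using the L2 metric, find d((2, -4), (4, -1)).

√(Σ(x_i - y_i)²) = √((2 - 4)² + (-4 - (-1))²)
= √((-2)² + (-3)²) = √(4 + 9) = √13 ≈ 3.6056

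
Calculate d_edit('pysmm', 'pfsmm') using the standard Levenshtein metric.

Let D[i][j] be the edit distance between the first i characters of 'pysmm' and the first j characters of 'pfsmm', with D[i][0] = i, D[0][j] = j, and D[i][j] = D[i-1][j-1] if the characters match, else 1 + min(D[i-1][j], D[i][j-1], D[i-1][j-1]). Filling the table (rows: prefixes of 'pysmm', columns: prefixes of 'pfsmm'):
     ε  p  f  s  m  m
  ε  0  1  2  3  4  5
  p  1  0  1  2  3  4
  y  2  1  1  2  3  4
  s  3  2  2  1  2  3
  m  4  3  3  2  1  2
  m  5  4  4  3  2  1
The bottom-right entry gives D[5][5] = 1, so no sequence of fewer than 1 edit works. Backtracking through the table gives one optimal edit sequence (1 edit):
  pysmm → pfsmm (sub y→f @2)
Edit distance = 1.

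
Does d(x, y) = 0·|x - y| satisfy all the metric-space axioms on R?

No. With c = 0, d(x,y) = 0 for all x, y. This fails identity of indiscernibles: d(5, 10) = 0 but 5 ≠ 10.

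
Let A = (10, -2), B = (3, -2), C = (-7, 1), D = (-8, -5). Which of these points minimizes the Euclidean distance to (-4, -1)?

Distances: d(A) ≈ 14.0357, d(B) ≈ 7.0711, d(C) ≈ 3.6056, d(D) ≈ 5.6569. Nearest: C = (-7, 1) with distance 3.6056.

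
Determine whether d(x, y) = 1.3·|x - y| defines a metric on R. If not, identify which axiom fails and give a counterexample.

Yes. Since |x - y| is a metric on R and 1.3 > 0, the positive scalar multiple 1.3·|x - y| is also a metric: scaling by a positive constant preserves non-negativity, identity (d=0 ⟺ |x-y|=0 ⟺ x=y), symmetry, and the triangle inequality.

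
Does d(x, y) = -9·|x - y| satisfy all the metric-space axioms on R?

No. With c = -9 < 0, d fails non-negativity: d(1, 6) = -9·|1 - 6| = -9·5 = -45 < 0.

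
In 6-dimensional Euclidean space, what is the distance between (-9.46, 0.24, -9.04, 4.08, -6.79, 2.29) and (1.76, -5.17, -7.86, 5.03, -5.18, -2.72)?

√(Σ(x_i - y_i)²) = √((-9.46 - 1.76)² + (0.24 - (-5.17))² + (-9.04 - (-7.86))² + (4.08 - 5.03)² + (-6.79 - (-5.18))² + (2.29 - (-2.72))²)
= √((-11.22)² + 5.41² + (-1.18)² + (-0.95)² + (-1.61)² + 5.01²) = √(125.8884 + 29.2681 + 1.3924 + 0.9025 + 2.5921 + 25.1001) = √185.1436 ≈ 13.6067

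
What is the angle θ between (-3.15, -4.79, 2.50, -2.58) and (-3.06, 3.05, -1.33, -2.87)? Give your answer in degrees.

With u = (-3.15, -4.79, 2.50, -2.58), v = (-3.06, 3.05, -1.33, -2.87):
u·v = (-3.15)·(-3.06) + (-4.79)·3.05 + 2.5·(-1.33) + (-2.58)·(-2.87) = 9.639 + (-14.6095) + (-3.325) + 7.4046 = -0.8909.
|u| = √((-3.15)² + (-4.79)² + 2.5² + (-2.58)²) = √(9.9225 + 22.9441 + 6.25 + 6.6564) = √45.773, |v| = √((-3.06)² + 3.05² + (-1.33)² + (-2.87)²) = √(9.3636 + 9.3025 + 1.7689 + 8.2369) = √28.6719.
cos θ = (u·v)/(|u||v|) = -0.8909/(√45.773·√28.6719) ≈ -0.024592
θ = arccos(-0.024592) ≈ 91.41°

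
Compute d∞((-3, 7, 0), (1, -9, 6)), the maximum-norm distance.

max(|x_i - y_i|) = max(|-3 - 1|, |7 - (-9)|, |0 - 6|) = max(4, 16, 6) = 16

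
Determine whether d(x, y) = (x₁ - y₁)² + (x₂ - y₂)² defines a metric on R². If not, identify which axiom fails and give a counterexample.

No. The squared Euclidean distance fails the triangle inequality. Counterexample: x = (0, 0), y = (1, 1), z = (2, 2). d(x,z) = 2² + 2² = 8, but d(x,y) + d(y,z) = (1² + 1²) + (1² + 1²) = 2 + 2 = 4. Since 8 > 4, the triangle inequality is violated. (Note: √d, the ordinary Euclidean distance, IS a metric.)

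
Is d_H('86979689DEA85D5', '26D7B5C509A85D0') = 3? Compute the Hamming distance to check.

Differing positions: 1, 3, 5, 6, 7, 8, 9, 10, 15. Hamming distance = 9, so the claim that d_H = 3 is false.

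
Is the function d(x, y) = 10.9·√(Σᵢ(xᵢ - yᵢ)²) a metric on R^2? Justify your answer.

Yes. The L2 (Euclidean) norm induces a metric on R^2, and multiplying a metric by a positive constant 10.9 > 0 preserves all four axioms: non-negativity (10.9·||x-y|| ≥ 0), identity (10.9·||x-y|| = 0 ⟺ ||x-y|| = 0 ⟺ x = y), symmetry (||x-y|| = ||y-x||), and the triangle inequality (10.9·||x-z|| ≤ 10.9·||x-y|| + 10.9·||y-z||). So d is a metric.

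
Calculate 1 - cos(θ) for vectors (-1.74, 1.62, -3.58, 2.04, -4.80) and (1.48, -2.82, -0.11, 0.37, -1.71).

With u = (-1.74, 1.62, -3.58, 2.04, -4.80), v = (1.48, -2.82, -0.11, 0.37, -1.71):
u·v = (-1.74)·1.48 + 1.62·(-2.82) + (-3.58)·(-0.11) + 2.04·0.37 + (-4.8)·(-1.71) = (-2.5752) + (-4.5684) + 0.3938 + 0.7548 + 8.208 = 2.213.
|u| = √((-1.74)² + 1.62² + (-3.58)² + 2.04² + (-4.8)²) = √(3.0276 + 2.6244 + 12.8164 + 4.1616 + 23.04) = √45.67, |v| = √(1.48² + (-2.82)² + (-0.11)² + 0.37² + (-1.71)²) = √(2.1904 + 7.9524 + 0.0121 + 0.1369 + 2.9241) = √13.2159.
cos θ = (u·v)/(|u||v|) = 2.213/(√45.67·√13.2159) ≈ 0.0901
Cosine distance = 1 - cos θ ≈ 1 - 0.0901 = 0.9099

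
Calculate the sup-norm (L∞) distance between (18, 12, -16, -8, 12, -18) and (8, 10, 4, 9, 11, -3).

max(|x_i - y_i|) = max(|18 - 8|, |12 - 10|, |-16 - 4|, |-8 - 9|, |12 - 11|, |-18 - (-3)|) = max(10, 2, 20, 17, 1, 15) = 20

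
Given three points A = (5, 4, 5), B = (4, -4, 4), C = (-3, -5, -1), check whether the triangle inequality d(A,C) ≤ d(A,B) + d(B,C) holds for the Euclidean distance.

d(A,B) = √(1² + 8² + 1²) = √66 ≈ 8.124, d(B,C) = √(7² + 1² + 5²) = √75 ≈ 8.6603, d(A,C) = √(8² + 9² + 6²) = √181 ≈ 13.4536.
d(A,C) ≈ 13.4536 ≤ 8.124 + 8.6603 = 16.7843. Triangle inequality is satisfied.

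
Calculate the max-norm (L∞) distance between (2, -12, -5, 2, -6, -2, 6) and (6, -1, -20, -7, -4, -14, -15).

max(|x_i - y_i|) = max(|2 - 6|, |-12 - (-1)|, |-5 - (-20)|, |2 - (-7)|, |-6 - (-4)|, |-2 - (-14)|, |6 - (-15)|) = max(4, 11, 15, 9, 2, 12, 21) = 21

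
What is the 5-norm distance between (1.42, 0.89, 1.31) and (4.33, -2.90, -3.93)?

(Σ|x_i - y_i|^5)^(1/5) = (|1.42 - 4.33|^5 + |0.89 - (-2.9)|^5 + |1.31 - (-3.93)|^5)^(1/5)
= (2.91^5 + 3.79^5 + 5.24^5)^(1/5) ≈ (208.6724 + 781.9807 + 3950.5397)^(1/5) = (4941.1928)^(1/5) ≈ 5.4798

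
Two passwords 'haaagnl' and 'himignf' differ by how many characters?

Differing positions: 2, 3, 4, 7. Hamming distance = 4.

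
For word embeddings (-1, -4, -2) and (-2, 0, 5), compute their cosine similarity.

With u = (-1, -4, -2), v = (-2, 0, 5):
u·v = (-1)·(-2) + (-4)·0 + (-2)·5 = 2 + 0 + (-10) = -8.
|u| = √((-1)² + (-4)² + (-2)²) = √21, |v| = √((-2)² + 0² + 5²) = √29, so |u||v| = √(21·29) = √609.
cos θ = (u·v)/(|u||v|) = -8/√609 ≈ -0.3242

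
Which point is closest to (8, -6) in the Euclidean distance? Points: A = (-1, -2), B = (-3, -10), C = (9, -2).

Distances: d(A) ≈ 9.8489, d(B) ≈ 11.7047, d(C) ≈ 4.1231. Nearest: C = (9, -2) with distance 4.1231.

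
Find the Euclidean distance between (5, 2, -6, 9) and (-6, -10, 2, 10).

√(Σ(x_i - y_i)²) = √((5 - (-6))² + (2 - (-10))² + (-6 - 2)² + (9 - 10)²)
= √(11² + 12² + (-8)² + (-1)²) = √(121 + 144 + 64 + 1) = √330 ≈ 18.1659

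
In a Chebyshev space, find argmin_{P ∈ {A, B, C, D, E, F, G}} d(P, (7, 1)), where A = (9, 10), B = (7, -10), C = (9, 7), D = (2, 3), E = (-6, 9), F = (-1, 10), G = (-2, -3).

Distances: d(A) = 9, d(B) = 11, d(C) = 6, d(D) = 5, d(E) = 13, d(F) = 9, d(G) = 9. Nearest: D = (2, 3) with distance 5.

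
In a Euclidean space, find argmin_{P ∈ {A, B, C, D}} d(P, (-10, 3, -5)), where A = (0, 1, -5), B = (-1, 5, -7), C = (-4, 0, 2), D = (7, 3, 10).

Distances: d(A) ≈ 10.198, d(B) ≈ 9.434, d(C) ≈ 9.6954, d(D) ≈ 22.6716. Nearest: B = (-1, 5, -7) with distance 9.434.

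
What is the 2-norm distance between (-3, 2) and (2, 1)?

(Σ|x_i - y_i|^2)^(1/2) = (|-3 - 2|^2 + |2 - 1|^2)^(1/2)
= (5^2 + 1^2)^(1/2) = (25 + 1)^(1/2) = (26)^(1/2) ≈ 5.099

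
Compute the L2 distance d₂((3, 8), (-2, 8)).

√(Σ(x_i - y_i)²) = √((3 - (-2))² + (8 - 8)²)
= √(5² + 0²) = √(25 + 0) = √25 = 5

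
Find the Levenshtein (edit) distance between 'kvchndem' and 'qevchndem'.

Let D[i][j] be the edit distance between the first i characters of 'kvchndem' and the first j characters of 'qevchndem', with D[i][0] = i, D[0][j] = j, and D[i][j] = D[i-1][j-1] if the characters match, else 1 + min(D[i-1][j], D[i][j-1], D[i-1][j-1]). Filling the table (rows: prefixes of 'kvchndem', columns: prefixes of 'qevchndem'):
     ε  q  e  v  c  h  n  d  e  m
  ε  0  1  2  3  4  5  6  7  8  9
  k  1  1  2  3  4  5  6  7  8  9
  v  2  2  2  2  3  4  5  6  7  8
  c  3  3  3  3  2  3  4  5  6  7
  h  4  4  4  4  3  2  3  4  5  6
  n  5  5  5  5  4  3  2  3  4  5
  d  6  6  6  6  5  4  3  2  3  4
  e  7  7  6  7  6  5  4  3  2  3
  m  8  8  7  7  7  6  5  4  3  2
The bottom-right entry gives D[8][9] = 2, so no sequence of fewer than 2 edits works. Backtracking through the table gives one optimal edit sequence (2 edits):
  kvchndem → qkvchndem (ins q @1)
  qkvchndem → qevchndem (sub k→e @2)
Edit distance = 2.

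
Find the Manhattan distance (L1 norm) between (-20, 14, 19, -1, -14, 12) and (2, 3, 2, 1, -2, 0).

Σ|x_i - y_i| = |-20 - 2| + |14 - 3| + |19 - 2| + |-1 - 1| + |-14 - (-2)| + |12 - 0| = 22 + 11 + 17 + 2 + 12 + 12 = 76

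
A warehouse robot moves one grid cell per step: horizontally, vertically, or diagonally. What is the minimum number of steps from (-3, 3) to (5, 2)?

max(|x_i - y_i|) = max(|-3 - 5|, |3 - 2|) = max(8, 1) = 8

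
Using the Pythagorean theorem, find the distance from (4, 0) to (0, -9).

√(Σ(x_i - y_i)²) = √((4 - 0)² + (0 - (-9))²)
= √(4² + 9²) = √(16 + 81) = √97 ≈ 9.8489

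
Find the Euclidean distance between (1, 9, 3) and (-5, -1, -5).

√(Σ(x_i - y_i)²) = √((1 - (-5))² + (9 - (-1))² + (3 - (-5))²)
= √(6² + 10² + 8²) = √(36 + 100 + 64) = √200 ≈ 14.1421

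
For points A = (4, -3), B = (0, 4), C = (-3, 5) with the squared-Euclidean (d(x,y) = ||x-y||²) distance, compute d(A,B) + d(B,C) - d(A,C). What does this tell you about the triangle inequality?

d(A,B) = 4² + 7² = 65, d(B,C) = 3² + 1² = 10, d(A,C) = 7² + 8² = 113.
d(A,B) + d(B,C) - d(A,C) = 65 + 10 - 113 = 75 - 113 = -38. This is < 0, so the triangle inequality FAILS for these points (squared-Euclidean is not a metric).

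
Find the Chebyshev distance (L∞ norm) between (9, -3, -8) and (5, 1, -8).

max(|x_i - y_i|) = max(|9 - 5|, |-3 - 1|, |-8 - (-8)|) = max(4, 4, 0) = 4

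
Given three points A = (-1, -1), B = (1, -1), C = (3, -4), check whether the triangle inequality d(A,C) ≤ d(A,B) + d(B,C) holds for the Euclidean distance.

d(A,B) = √(2² + 0²) = √4 = 2, d(B,C) = √(2² + 3²) = √13 ≈ 3.6056, d(A,C) = √(4² + 3²) = √25 = 5.
d(A,C) = 5 ≤ 2 + 3.6056 = 5.6056. Triangle inequality is satisfied.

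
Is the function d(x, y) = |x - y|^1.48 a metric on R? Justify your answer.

No. d(x,y) = |x-y|^1.48 fails the triangle inequality since p = 1.48 > 1. Counterexample: x = 0, y = 10, z = 14. d(x,z) = |0 - 14|^1.48 = 14^1.48 ≈ 49.6901, but d(x,y) + d(y,z) = 10^1.48 + 4^1.48 ≈ 30.1995 + 7.7812 = 37.9807. Since 49.6901 > 37.9807, the triangle inequality is violated.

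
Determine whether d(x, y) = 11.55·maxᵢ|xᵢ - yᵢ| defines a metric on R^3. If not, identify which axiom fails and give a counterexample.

Yes. The L∞ (Chebyshev) norm induces a metric on R^3, and multiplying a metric by a positive constant 11.55 > 0 preserves all four axioms: non-negativity (11.55·||x-y|| ≥ 0), identity (11.55·||x-y|| = 0 ⟺ ||x-y|| = 0 ⟺ x = y), symmetry (||x-y|| = ||y-x||), and the triangle inequality (11.55·||x-z|| ≤ 11.55·||x-y|| + 11.55·||y-z||). So d is a metric.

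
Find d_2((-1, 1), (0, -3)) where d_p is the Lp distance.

(Σ|x_i - y_i|^2)^(1/2) = (|-1 - 0|^2 + |1 - (-3)|^2)^(1/2)
= (1^2 + 4^2)^(1/2) = (1 + 16)^(1/2) = (17)^(1/2) ≈ 4.1231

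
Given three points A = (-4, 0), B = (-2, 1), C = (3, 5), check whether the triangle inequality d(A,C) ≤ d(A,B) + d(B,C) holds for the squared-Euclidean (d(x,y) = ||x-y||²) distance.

d(A,B) = 2² + 1² = 5, d(B,C) = 5² + 4² = 41, d(A,C) = 7² + 5² = 74.
d(A,C) = 74 > 5 + 41 = 46. Triangle inequality is VIOLATED. (Squared-Euclidean is not a metric — this is a counterexample.)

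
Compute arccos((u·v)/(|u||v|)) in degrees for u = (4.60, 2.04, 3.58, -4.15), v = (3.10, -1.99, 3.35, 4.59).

With u = (4.60, 2.04, 3.58, -4.15), v = (3.10, -1.99, 3.35, 4.59):
u·v = 4.6·3.1 + 2.04·(-1.99) + 3.58·3.35 + (-4.15)·4.59 = 14.26 + (-4.0596) + 11.993 + (-19.0485) = 3.1449.
|u| = √(4.6² + 2.04² + 3.58² + (-4.15)²) = √(21.16 + 4.1616 + 12.8164 + 17.2225) = √55.3605, |v| = √(3.1² + (-1.99)² + 3.35² + 4.59²) = √(9.61 + 3.9601 + 11.2225 + 21.0681) = √45.8607.
cos θ = (u·v)/(|u||v|) = 3.1449/(√55.3605·√45.8607) ≈ 0.062415
θ = arccos(0.062415) ≈ 86.42°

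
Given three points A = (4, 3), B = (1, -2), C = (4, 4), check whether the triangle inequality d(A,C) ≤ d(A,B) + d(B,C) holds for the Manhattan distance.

d(A,B) = 3 + 5 = 8, d(B,C) = 3 + 6 = 9, d(A,C) = 0 + 1 = 1.
d(A,C) = 1 ≤ 8 + 9 = 17. Triangle inequality is satisfied.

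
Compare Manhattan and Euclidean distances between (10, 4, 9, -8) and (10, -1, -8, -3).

L1 = |10 - 10| + |4 - (-1)| + |9 - (-8)| + |-8 - (-3)| = 0 + 5 + 17 + 5 = 27
L2 = √(0² + 5² + 17² + 5²) = √339 ≈ 18.412
L1 ≥ L2 always (equality iff movement is along one axis); L1 > L2 here.
Ratio L1/L2 = 27/√339 ≈ 1.4664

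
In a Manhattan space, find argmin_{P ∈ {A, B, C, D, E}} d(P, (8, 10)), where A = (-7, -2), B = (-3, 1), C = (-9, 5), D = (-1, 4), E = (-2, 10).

Distances: d(A) = 27, d(B) = 20, d(C) = 22, d(D) = 15, d(E) = 10. Nearest: E = (-2, 10) with distance 10.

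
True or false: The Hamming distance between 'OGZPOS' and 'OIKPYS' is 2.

Differing positions: 2, 3, 5. Hamming distance = 3, so the claim that d_H = 2 is false.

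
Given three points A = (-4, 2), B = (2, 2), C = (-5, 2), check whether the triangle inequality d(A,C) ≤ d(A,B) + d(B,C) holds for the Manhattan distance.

d(A,B) = 6 + 0 = 6, d(B,C) = 7 + 0 = 7, d(A,C) = 1 + 0 = 1.
d(A,C) = 1 ≤ 6 + 7 = 13. Triangle inequality is satisfied.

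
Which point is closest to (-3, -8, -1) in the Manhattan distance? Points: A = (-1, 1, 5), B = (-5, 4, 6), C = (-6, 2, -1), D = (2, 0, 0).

Distances: d(A) = 17, d(B) = 21, d(C) = 13, d(D) = 14. Nearest: C = (-6, 2, -1) with distance 13.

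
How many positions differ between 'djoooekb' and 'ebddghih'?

Differing positions: 1, 2, 3, 4, 5, 6, 7, 8. Hamming distance = 8.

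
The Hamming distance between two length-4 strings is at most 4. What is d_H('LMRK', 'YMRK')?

Differing positions: 1. Hamming distance = 1. The maximum possible Hamming distance for length-4 strings is 4, so d_H/4 = 1/4 = 0.25.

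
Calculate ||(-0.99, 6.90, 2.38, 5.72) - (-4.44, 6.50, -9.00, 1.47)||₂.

√(Σ(x_i - y_i)²) = √((-0.99 - (-4.44))² + (6.9 - 6.5)² + (2.38 - (-9))² + (5.72 - 1.47)²)
= √(3.45² + 0.4² + 11.38² + 4.25²) = √(11.9025 + 0.16 + 129.5044 + 18.0625) = √159.6294 ≈ 12.6345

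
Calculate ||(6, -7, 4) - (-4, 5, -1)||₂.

√(Σ(x_i - y_i)²) = √((6 - (-4))² + (-7 - 5)² + (4 - (-1))²)
= √(10² + (-12)² + 5²) = √(100 + 144 + 25) = √269 ≈ 16.4012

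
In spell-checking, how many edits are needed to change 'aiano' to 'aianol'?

Let D[i][j] be the edit distance between the first i characters of 'aiano' and the first j characters of 'aianol', with D[i][0] = i, D[0][j] = j, and D[i][j] = D[i-1][j-1] if the characters match, else 1 + min(D[i-1][j], D[i][j-1], D[i-1][j-1]). Filling the table (rows: prefixes of 'aiano', columns: prefixes of 'aianol'):
     ε  a  i  a  n  o  l
  ε  0  1  2  3  4  5  6
  a  1  0  1  2  3  4  5
  i  2  1  0  1  2  3  4
  a  3  2  1  0  1  2  3
  n  4  3  2  1  0  1  2
  o  5  4  3  2  1  0  1
The bottom-right entry gives D[5][6] = 1, so no sequence of fewer than 1 edit works. Backtracking through the table gives one optimal edit sequence (1 edit):
  aiano → aianol (ins l @6)
Edit distance = 1.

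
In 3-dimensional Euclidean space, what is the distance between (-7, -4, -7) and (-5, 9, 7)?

√(Σ(x_i - y_i)²) = √((-7 - (-5))² + (-4 - 9)² + (-7 - 7)²)
= √((-2)² + (-13)² + (-14)²) = √(4 + 169 + 196) = √369 ≈ 19.2094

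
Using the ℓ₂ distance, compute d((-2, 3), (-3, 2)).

(Σ|x_i - y_i|^2)^(1/2) = (|-2 - (-3)|^2 + |3 - 2|^2)^(1/2)
= (1^2 + 1^2)^(1/2) = (1 + 1)^(1/2) = (2)^(1/2) ≈ 1.4142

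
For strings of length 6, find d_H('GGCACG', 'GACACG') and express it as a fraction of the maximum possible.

Differing positions: 2. Hamming distance = 1. The maximum possible Hamming distance for length-6 strings is 6, so d_H/6 = 1/6 ≈ 0.1667.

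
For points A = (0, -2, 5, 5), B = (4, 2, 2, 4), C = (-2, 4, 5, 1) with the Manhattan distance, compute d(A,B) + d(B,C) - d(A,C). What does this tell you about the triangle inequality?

d(A,B) = 4 + 4 + 3 + 1 = 12, d(B,C) = 6 + 2 + 3 + 3 = 14, d(A,C) = 2 + 6 + 0 + 4 = 12.
d(A,B) + d(B,C) - d(A,C) = 12 + 14 - 12 = 26 - 12 = 14. This is ≥ 0, so the triangle inequality holds for these points.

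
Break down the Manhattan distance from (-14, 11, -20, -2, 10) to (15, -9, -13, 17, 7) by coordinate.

Σ|x_i - y_i| = |-14 - 15| + |11 - (-9)| + |-20 - (-13)| + |-2 - 17| + |10 - 7| = 29 + 20 + 7 + 19 + 3 = 78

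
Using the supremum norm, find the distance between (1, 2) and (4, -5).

max(|x_i - y_i|) = max(|1 - 4|, |2 - (-5)|) = max(3, 7) = 7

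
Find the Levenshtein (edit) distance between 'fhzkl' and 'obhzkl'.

Let D[i][j] be the edit distance between the first i characters of 'fhzkl' and the first j characters of 'obhzkl', with D[i][0] = i, D[0][j] = j, and D[i][j] = D[i-1][j-1] if the characters match, else 1 + min(D[i-1][j], D[i][j-1], D[i-1][j-1]). Filling the table (rows: prefixes of 'fhzkl', columns: prefixes of 'obhzkl'):
     ε  o  b  h  z  k  l
  ε  0  1  2  3  4  5  6
  f  1  1  2  3  4  5  6
  h  2  2  2  2  3  4  5
  z  3  3  3  3  2  3  4
  k  4  4  4  4  3  2  3
  l  5  5  5  5  4  3  2
The bottom-right entry gives D[5][6] = 2, so no sequence of fewer than 2 edits works. Backtracking through the table gives one optimal edit sequence (2 edits):
  fhzkl → ofhzkl (ins o @1)
  ofhzkl → obhzkl (sub f→b @2)
Edit distance = 2.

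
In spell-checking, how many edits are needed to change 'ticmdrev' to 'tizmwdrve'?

Let D[i][j] be the edit distance between the first i characters of 'ticmdrev' and the first j characters of 'tizmwdrve', with D[i][0] = i, D[0][j] = j, and D[i][j] = D[i-1][j-1] if the characters match, else 1 + min(D[i-1][j], D[i][j-1], D[i-1][j-1]). Filling the table (rows: prefixes of 'ticmdrev', columns: prefixes of 'tizmwdrve'):
     ε  t  i  z  m  w  d  r  v  e
  ε  0  1  2  3  4  5  6  7  8  9
  t  1  0  1  2  3  4  5  6  7  8
  i  2  1  0  1  2  3  4  5  6  7
  c  3  2  1  1  2  3  4  5  6  7
  m  4  3  2  2  1  2  3  4  5  6
  d  5  4  3  3  2  2  2  3  4  5
  r  6  5  4  4  3  3  3  2  3  4
  e  7  6  5  5  4  4  4  3  3  3
  v  8  7  6  6  5  5  5  4  3  4
The bottom-right entry gives D[8][9] = 4, so no sequence of fewer than 4 edits works. Backtracking through the table gives one optimal edit sequence (4 edits):
  ticmdrev → tizmdrev (sub c→z @3)
  tizmdrev → tizmwdrev (ins w @5)
  tizmwdrev → tizmwdrvv (sub e→v @8)
  tizmwdrvv → tizmwdrve (sub v→e @9)
Edit distance = 4.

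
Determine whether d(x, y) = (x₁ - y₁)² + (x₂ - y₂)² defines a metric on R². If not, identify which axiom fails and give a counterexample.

No. The squared Euclidean distance fails the triangle inequality. Counterexample: x = (0, 0), y = (4, 3), z = (8, 6). d(x,z) = 8² + 6² = 100, but d(x,y) + d(y,z) = (4² + 3²) + (4² + 3²) = 25 + 25 = 50. Since 100 > 50, the triangle inequality is violated. (Note: √d, the ordinary Euclidean distance, IS a metric.)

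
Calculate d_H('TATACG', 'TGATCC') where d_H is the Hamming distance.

Differing positions: 2, 3, 4, 6. Hamming distance = 4.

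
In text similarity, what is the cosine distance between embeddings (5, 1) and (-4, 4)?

With u = (5, 1), v = (-4, 4):
u·v = 5·(-4) + 1·4 = (-20) + 4 = -16.
|u| = √(5² + 1²) = √26, |v| = √((-4)² + 4²) = √32, so |u||v| = √(26·32) = √832.
cos θ = (u·v)/(|u||v|) = -16/√832 ≈ -0.5547
Cosine distance = 1 - cos θ ≈ 1 - (-0.5547) = 1.5547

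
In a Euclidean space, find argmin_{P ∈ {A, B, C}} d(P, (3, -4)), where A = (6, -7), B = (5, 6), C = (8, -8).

Distances: d(A) ≈ 4.2426, d(B) ≈ 10.198, d(C) ≈ 6.4031. Nearest: A = (6, -7) with distance 4.2426.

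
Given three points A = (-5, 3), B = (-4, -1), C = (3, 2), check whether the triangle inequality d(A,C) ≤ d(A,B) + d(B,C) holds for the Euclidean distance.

d(A,B) = √(1² + 4²) = √17 ≈ 4.1231, d(B,C) = √(7² + 3²) = √58 ≈ 7.6158, d(A,C) = √(8² + 1²) = √65 ≈ 8.0623.
d(A,C) ≈ 8.0623 ≤ 4.1231 + 7.6158 = 11.7389. Triangle inequality is satisfied.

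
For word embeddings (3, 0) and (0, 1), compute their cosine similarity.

With u = (3, 0), v = (0, 1):
u·v = 3·0 + 0·1 = 0 + 0 = 0.
|u| = √(3² + 0²) = √9, |v| = √(0² + 1²) = √1, so |u||v| = √(9·1) = √9 = 3.
cos θ = (u·v)/(|u||v|) = 0/3 = 0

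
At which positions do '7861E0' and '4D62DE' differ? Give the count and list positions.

Differing positions: 1, 2, 4, 5, 6. Hamming distance = 5.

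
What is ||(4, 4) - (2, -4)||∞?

max(|x_i - y_i|) = max(|4 - 2|, |4 - (-4)|) = max(2, 8) = 8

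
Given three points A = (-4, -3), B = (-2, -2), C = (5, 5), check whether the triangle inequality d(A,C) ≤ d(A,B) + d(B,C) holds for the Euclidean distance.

d(A,B) = √(2² + 1²) = √5 ≈ 2.2361, d(B,C) = √(7² + 7²) = √98 ≈ 9.8995, d(A,C) = √(9² + 8²) = √145 ≈ 12.0416.
d(A,C) ≈ 12.0416 ≤ 2.2361 + 9.8995 = 12.1356. Triangle inequality is satisfied.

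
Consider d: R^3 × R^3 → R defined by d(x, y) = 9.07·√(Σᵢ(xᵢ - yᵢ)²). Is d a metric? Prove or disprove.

Yes. The L2 (Euclidean) norm induces a metric on R^3, and multiplying a metric by a positive constant 9.07 > 0 preserves all four axioms: non-negativity (9.07·||x-y|| ≥ 0), identity (9.07·||x-y|| = 0 ⟺ ||x-y|| = 0 ⟺ x = y), symmetry (||x-y|| = ||y-x||), and the triangle inequality (9.07·||x-z|| ≤ 9.07·||x-y|| + 9.07·||y-z||). So d is a metric.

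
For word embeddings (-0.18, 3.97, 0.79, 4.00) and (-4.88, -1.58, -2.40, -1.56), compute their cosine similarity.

With u = (-0.18, 3.97, 0.79, 4.00), v = (-4.88, -1.58, -2.40, -1.56):
u·v = (-0.18)·(-4.88) + 3.97·(-1.58) + 0.79·(-2.4) + 4·(-1.56) = 0.8784 + (-6.2726) + (-1.896) + (-6.24) = -13.5302.
|u| = √((-0.18)² + 3.97² + 0.79² + 4²) = √(0.0324 + 15.7609 + 0.6241 + 16) = √32.4174, |v| = √((-4.88)² + (-1.58)² + (-2.4)² + (-1.56)²) = √(23.8144 + 2.4964 + 5.76 + 2.4336) = √34.5044.
cos θ = (u·v)/(|u||v|) = -13.5302/(√32.4174·√34.5044) ≈ -0.4046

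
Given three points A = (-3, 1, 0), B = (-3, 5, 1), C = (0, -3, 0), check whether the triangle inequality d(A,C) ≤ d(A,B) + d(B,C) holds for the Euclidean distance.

d(A,B) = √(0² + 4² + 1²) = √17 ≈ 4.1231, d(B,C) = √(3² + 8² + 1²) = √74 ≈ 8.6023, d(A,C) = √(3² + 4² + 0²) = √25 = 5.
d(A,C) = 5 ≤ 4.1231 + 8.6023 = 12.7254. Triangle inequality is satisfied.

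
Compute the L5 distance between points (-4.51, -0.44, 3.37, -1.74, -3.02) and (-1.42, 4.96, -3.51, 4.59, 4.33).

(Σ|x_i - y_i|^5)^(1/5) = (|-4.51 - (-1.42)|^5 + |-0.44 - 4.96|^5 + |3.37 - (-3.51)|^5 + |-1.74 - 4.59|^5 + |-3.02 - 4.33|^5)^(1/5)
= (3.09^5 + 5.4^5 + 6.88^5 + 6.33^5 + 7.35^5)^(1/5) ≈ (281.7036 + 4591.6502 + 15414.9525 + 10162.921 + 21450.4642)^(1/5) = (51901.6915)^(1/5) ≈ 8.7707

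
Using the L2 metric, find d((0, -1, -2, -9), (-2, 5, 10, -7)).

√(Σ(x_i - y_i)²) = √((0 - (-2))² + (-1 - 5)² + (-2 - 10)² + (-9 - (-7))²)
= √(2² + (-6)² + (-12)² + (-2)²) = √(4 + 36 + 144 + 4) = √188 ≈ 13.7113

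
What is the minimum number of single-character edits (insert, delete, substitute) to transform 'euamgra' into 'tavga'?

Let D[i][j] be the edit distance between the first i characters of 'euamgra' and the first j characters of 'tavga', with D[i][0] = i, D[0][j] = j, and D[i][j] = D[i-1][j-1] if the characters match, else 1 + min(D[i-1][j], D[i][j-1], D[i-1][j-1]). Filling the table (rows: prefixes of 'euamgra', columns: prefixes of 'tavga'):
     ε  t  a  v  g  a
  ε  0  1  2  3  4  5
  e  1  1  2  3  4  5
  u  2  2  2  3  4  5
  a  3  3  2  3  4  4
  m  4  4  3  3  4  5
  g  5  5  4  4  3  4
  r  6  6  5  5  4  4
  a  7  7  6  6  5  4
The bottom-right entry gives D[7][5] = 4, so no sequence of fewer than 4 edits works. Backtracking through the table gives one optimal edit sequence (4 edits):
  euamgra → uamgra (del e @1)
  uamgra → tamgra (sub u→t @1)
  tamgra → tavgra (sub m→v @3)
  tavgra → tavga (del r @5)
Edit distance = 4.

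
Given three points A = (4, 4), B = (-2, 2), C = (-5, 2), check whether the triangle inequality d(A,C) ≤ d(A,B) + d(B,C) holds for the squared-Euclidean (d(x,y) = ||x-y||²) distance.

d(A,B) = 6² + 2² = 40, d(B,C) = 3² + 0² = 9, d(A,C) = 9² + 2² = 85.
d(A,C) = 85 > 40 + 9 = 49. Triangle inequality is VIOLATED. (Squared-Euclidean is not a metric — this is a counterexample.)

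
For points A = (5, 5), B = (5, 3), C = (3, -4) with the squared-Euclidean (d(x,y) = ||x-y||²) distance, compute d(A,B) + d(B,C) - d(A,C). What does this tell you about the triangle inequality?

d(A,B) = 0² + 2² = 4, d(B,C) = 2² + 7² = 53, d(A,C) = 2² + 9² = 85.
d(A,B) + d(B,C) - d(A,C) = 4 + 53 - 85 = 57 - 85 = -28. This is < 0, so the triangle inequality FAILS for these points (squared-Euclidean is not a metric).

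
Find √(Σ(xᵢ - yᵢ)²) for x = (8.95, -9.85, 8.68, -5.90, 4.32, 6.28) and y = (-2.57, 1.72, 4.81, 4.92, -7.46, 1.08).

√(Σ(x_i - y_i)²) = √((8.95 - (-2.57))² + (-9.85 - 1.72)² + (8.68 - 4.81)² + (-5.9 - 4.92)² + (4.32 - (-7.46))² + (6.28 - 1.08)²)
= √(11.52² + (-11.57)² + 3.87² + (-10.82)² + 11.78² + 5.2²) = √(132.7104 + 133.8649 + 14.9769 + 117.0724 + 138.7684 + 27.04) = √564.433 ≈ 23.7578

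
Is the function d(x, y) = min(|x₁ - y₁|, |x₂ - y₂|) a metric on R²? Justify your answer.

No. d fails identity of indiscernibles: take x = (1, 0) and y = (1, 6). Then d(x,y) = min(|1 - 1|, |0 - 6|) = min(0, 6) = 0, yet x ≠ y.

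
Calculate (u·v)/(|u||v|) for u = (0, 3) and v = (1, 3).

With u = (0, 3), v = (1, 3):
u·v = 0·1 + 3·3 = 0 + 9 = 9.
|u| = √(0² + 3²) = √9, |v| = √(1² + 3²) = √10, so |u||v| = √(9·10) = √90.
cos θ = (u·v)/(|u||v|) = 9/√90 ≈ 0.9487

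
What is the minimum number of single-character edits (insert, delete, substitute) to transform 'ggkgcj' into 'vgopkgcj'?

Let D[i][j] be the edit distance between the first i characters of 'ggkgcj' and the first j characters of 'vgopkgcj', with D[i][0] = i, D[0][j] = j, and D[i][j] = D[i-1][j-1] if the characters match, else 1 + min(D[i-1][j], D[i][j-1], D[i-1][j-1]). Filling the table (rows: prefixes of 'ggkgcj', columns: prefixes of 'vgopkgcj'):
     ε  v  g  o  p  k  g  c  j
  ε  0  1  2  3  4  5  6  7  8
  g  1  1  1  2  3  4  5  6  7
  g  2  2  1  2  3  4  4  5  6
  k  3  3  2  2  3  3  4  5  6
  g  4  4  3  3  3  4  3  4  5
  c  5  5  4  4  4  4  4  3  4
  j  6  6  5  5  5  5  5  4  3
The bottom-right entry gives D[6][8] = 3, so no sequence of fewer than 3 edits works. Backtracking through the table gives one optimal edit sequence (3 edits):
  ggkgcj → vggkgcj (ins v @1)
  vggkgcj → vgogkgcj (ins o @3)
  vgogkgcj → vgopkgcj (sub g→p @4)
Edit distance = 3.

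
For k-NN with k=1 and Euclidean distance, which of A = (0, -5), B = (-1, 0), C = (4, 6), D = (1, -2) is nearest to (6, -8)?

Distances: d(A) ≈ 6.7082, d(B) ≈ 10.6301, d(C) ≈ 14.1421, d(D) ≈ 7.8102. Nearest: A = (0, -5) with distance 6.7082.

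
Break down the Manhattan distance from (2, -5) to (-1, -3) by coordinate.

Σ|x_i - y_i| = |2 - (-1)| + |-5 - (-3)| = 3 + 2 = 5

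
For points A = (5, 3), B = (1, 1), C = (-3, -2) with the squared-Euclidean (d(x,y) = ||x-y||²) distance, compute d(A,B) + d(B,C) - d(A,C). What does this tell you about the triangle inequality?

d(A,B) = 4² + 2² = 20, d(B,C) = 4² + 3² = 25, d(A,C) = 8² + 5² = 89.
d(A,B) + d(B,C) - d(A,C) = 20 + 25 - 89 = 45 - 89 = -44. This is < 0, so the triangle inequality FAILS for these points (squared-Euclidean is not a metric).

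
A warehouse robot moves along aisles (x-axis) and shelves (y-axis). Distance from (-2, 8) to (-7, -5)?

Σ|x_i - y_i| = |-2 - (-7)| + |8 - (-5)| = 5 + 13 = 18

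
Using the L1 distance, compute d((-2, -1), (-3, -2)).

Σ|x_i - y_i| = |-2 - (-3)| + |-1 - (-2)| = 1 + 1 = 2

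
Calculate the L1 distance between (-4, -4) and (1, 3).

Σ|x_i - y_i| = |-4 - 1| + |-4 - 3| = 5 + 7 = 12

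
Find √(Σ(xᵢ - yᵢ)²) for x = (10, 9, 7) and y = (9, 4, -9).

√(Σ(x_i - y_i)²) = √((10 - 9)² + (9 - 4)² + (7 - (-9))²)
= √(1² + 5² + 16²) = √(1 + 25 + 256) = √282 ≈ 16.7929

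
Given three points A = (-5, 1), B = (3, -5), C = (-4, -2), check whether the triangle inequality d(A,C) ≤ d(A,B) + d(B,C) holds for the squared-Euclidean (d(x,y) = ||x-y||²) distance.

d(A,B) = 8² + 6² = 100, d(B,C) = 7² + 3² = 58, d(A,C) = 1² + 3² = 10.
d(A,C) = 10 ≤ 100 + 58 = 158. Triangle inequality is satisfied.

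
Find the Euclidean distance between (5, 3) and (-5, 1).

√(Σ(x_i - y_i)²) = √((5 - (-5))² + (3 - 1)²)
= √(10² + 2²) = √(100 + 4) = √104 ≈ 10.198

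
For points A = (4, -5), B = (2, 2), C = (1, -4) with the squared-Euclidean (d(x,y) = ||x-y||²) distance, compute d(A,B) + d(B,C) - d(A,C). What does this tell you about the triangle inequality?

d(A,B) = 2² + 7² = 53, d(B,C) = 1² + 6² = 37, d(A,C) = 3² + 1² = 10.
d(A,B) + d(B,C) - d(A,C) = 53 + 37 - 10 = 90 - 10 = 80. This is ≥ 0, so the triangle inequality holds for these points.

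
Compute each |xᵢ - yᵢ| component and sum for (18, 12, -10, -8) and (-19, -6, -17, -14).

Σ|x_i - y_i| = |18 - (-19)| + |12 - (-6)| + |-10 - (-17)| + |-8 - (-14)| = 37 + 18 + 7 + 6 = 68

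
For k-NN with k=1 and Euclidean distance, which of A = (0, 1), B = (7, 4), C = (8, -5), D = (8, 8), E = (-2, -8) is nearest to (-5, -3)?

Distances: d(A) ≈ 6.4031, d(B) ≈ 13.8924, d(C) ≈ 13.1529, d(D) ≈ 17.0294, d(E) ≈ 5.831. Nearest: E = (-2, -8) with distance 5.831.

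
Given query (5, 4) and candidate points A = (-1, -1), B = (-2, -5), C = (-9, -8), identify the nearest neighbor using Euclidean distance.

Distances: d(A) ≈ 7.8102, d(B) ≈ 11.4018, d(C) ≈ 18.4391. Nearest: A = (-1, -1) with distance 7.8102.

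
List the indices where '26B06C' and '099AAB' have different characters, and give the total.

Differing positions: 1, 2, 3, 4, 5, 6. Hamming distance = 6.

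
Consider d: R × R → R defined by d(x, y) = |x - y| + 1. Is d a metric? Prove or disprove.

No. d fails identity of indiscernibles (specifically d(x,x) = 0): d(8, 8) = |8 - 8| + 1 = 0 + 1 = 1 ≠ 0.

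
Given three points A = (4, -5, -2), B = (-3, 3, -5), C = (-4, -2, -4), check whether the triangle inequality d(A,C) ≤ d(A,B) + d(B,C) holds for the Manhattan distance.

d(A,B) = 7 + 8 + 3 = 18, d(B,C) = 1 + 5 + 1 = 7, d(A,C) = 8 + 3 + 2 = 13.
d(A,C) = 13 ≤ 18 + 7 = 25. Triangle inequality is satisfied.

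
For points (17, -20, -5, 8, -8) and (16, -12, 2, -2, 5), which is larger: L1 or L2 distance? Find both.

L1 = |17 - 16| + |-20 - (-12)| + |-5 - 2| + |8 - (-2)| + |-8 - 5| = 1 + 8 + 7 + 10 + 13 = 39
L2 = √(1² + 8² + 7² + 10² + 13²) = √383 ≈ 19.5704
L1 ≥ L2 always (equality iff movement is along one axis); L1 > L2 here.
Ratio L1/L2 = 39/√383 ≈ 1.9928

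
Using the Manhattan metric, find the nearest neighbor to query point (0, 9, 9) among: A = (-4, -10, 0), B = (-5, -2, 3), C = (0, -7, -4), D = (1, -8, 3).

Distances: d(A) = 32, d(B) = 22, d(C) = 29, d(D) = 24. Nearest: B = (-5, -2, 3) with distance 22.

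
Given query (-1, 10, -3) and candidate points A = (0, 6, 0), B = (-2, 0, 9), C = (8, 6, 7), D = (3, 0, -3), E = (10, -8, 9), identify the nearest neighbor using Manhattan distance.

Distances: d(A) = 8, d(B) = 23, d(C) = 23, d(D) = 14, d(E) = 41. Nearest: A = (0, 6, 0) with distance 8.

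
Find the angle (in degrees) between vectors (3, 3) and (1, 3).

With u = (3, 3), v = (1, 3):
u·v = 3·1 + 3·3 = 3 + 9 = 12.
|u| = √(3² + 3²) = √18, |v| = √(1² + 3²) = √10, so |u||v| = √(18·10) = √180.
cos θ = (u·v)/(|u||v|) = 12/√180 ≈ 0.894427
θ = arccos(0.894427) ≈ 26.57°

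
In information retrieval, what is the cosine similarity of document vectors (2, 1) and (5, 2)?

With u = (2, 1), v = (5, 2):
u·v = 2·5 + 1·2 = 10 + 2 = 12.
|u| = √(2² + 1²) = √5, |v| = √(5² + 2²) = √29, so |u||v| = √(5·29) = √145.
cos θ = (u·v)/(|u||v|) = 12/√145 ≈ 0.9965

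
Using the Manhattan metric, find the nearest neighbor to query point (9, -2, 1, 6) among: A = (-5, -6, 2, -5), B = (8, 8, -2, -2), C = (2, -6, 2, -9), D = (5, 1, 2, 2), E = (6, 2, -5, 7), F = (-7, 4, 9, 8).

Distances: d(A) = 30, d(B) = 22, d(C) = 27, d(D) = 12, d(E) = 14, d(F) = 32. Nearest: D = (5, 1, 2, 2) with distance 12.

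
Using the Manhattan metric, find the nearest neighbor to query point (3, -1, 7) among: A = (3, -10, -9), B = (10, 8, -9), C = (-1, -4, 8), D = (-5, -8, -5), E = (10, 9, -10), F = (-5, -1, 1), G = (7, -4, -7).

Distances: d(A) = 25, d(B) = 32, d(C) = 8, d(D) = 27, d(E) = 34, d(F) = 14, d(G) = 21. Nearest: C = (-1, -4, 8) with distance 8.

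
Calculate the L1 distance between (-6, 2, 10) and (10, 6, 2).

Σ|x_i - y_i| = |-6 - 10| + |2 - 6| + |10 - 2| = 16 + 4 + 8 = 28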